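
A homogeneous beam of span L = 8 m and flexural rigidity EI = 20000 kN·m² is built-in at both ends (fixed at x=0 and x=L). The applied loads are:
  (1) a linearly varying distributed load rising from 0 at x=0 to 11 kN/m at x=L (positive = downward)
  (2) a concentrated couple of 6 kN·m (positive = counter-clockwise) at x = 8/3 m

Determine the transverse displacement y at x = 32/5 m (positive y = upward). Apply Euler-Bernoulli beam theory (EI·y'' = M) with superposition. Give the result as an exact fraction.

Load 1 — triangular load w₀=11 kN/m (0→w₀ over full span):
  y_1 = -w₀x²(L-x)²(x+2L)/(120LEI) = -11·(32/5)²·(8-(32/5))²·((32/5)+2·8)/(120·8·20000) = -39424/29296875 m
Load 2 — applied couple M₀=6 kN·m at a=8/3 m (b=L-a=16/3):
  y_2 = (R_Ax³/6 - M_Ax²/2 - M₀(x-a)²/2)/EI  [x>a] with R_A=1, M_A=0 = (1·(32/5)³/6 - 0·(32/5)²/2 - 6·((32/5)-(8/3))²/2)/20000 = 22/234375 m
Superposition: y = Σ y_i = -36674/29296875 m ≈ -0.001252 m

y(32/5) = -36674/29296875 m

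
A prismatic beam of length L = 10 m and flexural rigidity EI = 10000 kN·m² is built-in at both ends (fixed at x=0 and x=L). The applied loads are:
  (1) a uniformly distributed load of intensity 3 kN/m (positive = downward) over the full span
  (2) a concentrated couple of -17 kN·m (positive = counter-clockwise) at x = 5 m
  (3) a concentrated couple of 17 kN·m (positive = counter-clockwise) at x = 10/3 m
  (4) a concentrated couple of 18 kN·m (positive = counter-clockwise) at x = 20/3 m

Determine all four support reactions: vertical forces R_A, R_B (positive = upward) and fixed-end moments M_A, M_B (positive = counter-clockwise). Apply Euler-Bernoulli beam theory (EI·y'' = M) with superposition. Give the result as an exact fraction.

Load 1 — uniform load w=3 kN/m over full span:
  R_A = wL/2 = 3·10/2 = 15 kN
  M_A = wL²/12 = 3·10²/12 = 25 kN·m
  R_B = wL/2 = 3·10/2 = 15 kN
  M_B = -wL²/12 = -3·10²/12 = -25 kN·m
Load 2 — applied couple M₀=-17 kN·m at a=5 m (b=L-a=5):
  R_A = 6M₀ab/L³ = 6·(-17)·5·5/10³ = -51/20 kN
  M_A = M₀b(2a-b)/L² = (-17)·5·(2·5-5)/10² = -17/4 kN·m
  R_B = -6M₀ab/L³ = -6·(-17)·5·5/10³ = 51/20 kN
  M_B = M₀a(2b-a)/L² = (-17)·5·(2·5-5)/10² = -17/4 kN·m
Load 3 — applied couple M₀=17 kN·m at a=10/3 m (b=L-a=20/3):
  R_A = 6M₀ab/L³ = 6·17·(10/3)·(20/3)/10³ = 34/15 kN
  M_A = M₀b(2a-b)/L² = 17·(20/3)·(2·(10/3)-(20/3))/10² = 0 kN·m
  R_B = -6M₀ab/L³ = -6·17·(10/3)·(20/3)/10³ = -34/15 kN
  M_B = M₀a(2b-a)/L² = 17·(10/3)·(2·(20/3)-(10/3))/10² = 17/3 kN·m
Load 4 — applied couple M₀=18 kN·m at a=20/3 m (b=L-a=10/3):
  R_A = 6M₀ab/L³ = 6·18·(20/3)·(10/3)/10³ = 12/5 kN
  M_A = M₀b(2a-b)/L² = 18·(10/3)·(2·(20/3)-(10/3))/10² = 6 kN·m
  R_B = -6M₀ab/L³ = -6·18·(20/3)·(10/3)/10³ = -12/5 kN
  M_B = M₀a(2b-a)/L² = 18·(20/3)·(2·(10/3)-(20/3))/10² = 0 kN·m
Superposition: R_A = 1027/60 kN, M_A = 107/4 kN·m, R_B = 773/60 kN, M_B = -283/12 kN·m

R_A = 1027/60 kN, M_A = 107/4 kN·m, R_B = 773/60 kN, M_B = -283/12 kN·m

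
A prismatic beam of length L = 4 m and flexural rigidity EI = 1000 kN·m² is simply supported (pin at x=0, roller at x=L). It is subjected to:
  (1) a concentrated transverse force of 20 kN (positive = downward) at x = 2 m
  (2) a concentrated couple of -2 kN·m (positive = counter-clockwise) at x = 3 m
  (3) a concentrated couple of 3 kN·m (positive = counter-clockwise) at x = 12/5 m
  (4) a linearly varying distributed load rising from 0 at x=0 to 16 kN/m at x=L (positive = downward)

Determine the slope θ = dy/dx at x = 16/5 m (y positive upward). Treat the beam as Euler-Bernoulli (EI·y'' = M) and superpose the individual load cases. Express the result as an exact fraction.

Load 1 — point force P=20 kN at a=2 m (b=L-a=2):
  θ_1 = -Pa(2L²-6Lx+3x²+a²)/(6LEI)  [x>a] = -20·2·(2·4²-6·4·(16/5)+3·(16/5)²+2²)/(6·4·1000) = 21/1250 rad
Load 2 — applied couple M₀=-2 kN·m at a=3 m (b=L-a=1):
  θ_2 = (M₀x²/(2L)-M₀(x-a)+C₁)/EI  [x>a] with C₁=M₀(3b²-L²)/(6L)=13/12 = ((-2)·(16/5)²/(2·4)-(-2)·((16/5)-3)+(13/12))/1000 = -323/300000 rad
Load 3 — applied couple M₀=3 kN·m at a=12/5 m (b=L-a=8/5):
  θ_3 = (M₀x²/(2L)-M₀(x-a)+C₁)/EI  [x>a] with C₁=M₀(3b²-L²)/(6L)=-26/25 = (3·(16/5)²/(2·4)-3·((16/5)-(12/5))+(-26/25))/1000 = 1/2500 rad
Load 4 — triangular load w₀=16 kN/m (0→w₀ over full span):
  θ_4 = -w₀(7L⁴-30L²x²+15x⁴)/(360LEI) = -16·(7·4⁴-30·4²·(16/5)²+15·(16/5)⁴)/(360·4·1000) = 12112/703125 rad
Superposition: θ = Σ θ_i = 750359/22500000 rad ≈ 0.033349 rad

θ(16/5) = 750359/22500000 rad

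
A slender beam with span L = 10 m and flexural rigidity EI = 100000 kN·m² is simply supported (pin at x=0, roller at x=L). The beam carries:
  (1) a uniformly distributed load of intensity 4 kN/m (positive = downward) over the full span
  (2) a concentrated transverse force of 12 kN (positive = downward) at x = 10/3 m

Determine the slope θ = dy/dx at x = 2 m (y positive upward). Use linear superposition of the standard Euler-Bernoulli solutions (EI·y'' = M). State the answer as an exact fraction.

θ(2) = -1283/675000 rad

Load 1 — uniform load w=4 kN/m over full span:
  θ_1 = -w(L³-6Lx²+4x³)/(24EI) = -4·(10³-6·10·2²+4·2³)/(24·100000) = -33/25000 rad
Load 2 — point force P=12 kN at a=10/3 m (b=L-a=20/3):
  θ_2 = -Pb(L²-b²-3x²)/(6LEI)  [x≤a] = -12·(20/3)·(10²-(20/3)²-3·2²)/(6·10·100000) = -49/84375 rad
Superposition: θ = Σ θ_i = -1283/675000 rad ≈ -0.001901 rad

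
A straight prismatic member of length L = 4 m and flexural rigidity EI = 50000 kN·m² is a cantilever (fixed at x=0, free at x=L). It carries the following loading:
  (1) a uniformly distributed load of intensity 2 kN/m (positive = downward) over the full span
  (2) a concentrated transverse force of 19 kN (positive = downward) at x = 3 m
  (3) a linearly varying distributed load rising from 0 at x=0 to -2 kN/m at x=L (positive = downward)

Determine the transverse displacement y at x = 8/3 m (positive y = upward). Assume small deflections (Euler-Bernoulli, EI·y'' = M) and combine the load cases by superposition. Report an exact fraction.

Load 1 — uniform load w=2 kN/m over full span:
  y_1 = -wx²(x²-4Lx+6L²)/(24EI) = -2·(8/3)²·((8/3)²-4·4·(8/3)+6·4²)/(24·50000) = -544/759375 m
Load 2 — point force P=19 kN at a=3 m (b=L-a=1):
  y_2 = -Px²(3a-x)/(6EI)  [x≤a] = -19·(8/3)²·(3·3-(8/3))/(6·50000) = -722/253125 m
Load 3 — triangular load w₀=-2 kN/m (0→w₀ over full span):
  y_3 = (w₀Lx³/12-w₀L²x²/6-w₀x⁵/(120L))/EI = ((-2)·4·(8/3)³/12-(-2)·4²·(8/3)²/6-(-2)·(8/3)⁵/(120·4))/50000 = 5888/11390625 m
Superposition: y = Σ y_i = -34762/11390625 m ≈ -0.003052 m

y(8/3) = -34762/11390625 m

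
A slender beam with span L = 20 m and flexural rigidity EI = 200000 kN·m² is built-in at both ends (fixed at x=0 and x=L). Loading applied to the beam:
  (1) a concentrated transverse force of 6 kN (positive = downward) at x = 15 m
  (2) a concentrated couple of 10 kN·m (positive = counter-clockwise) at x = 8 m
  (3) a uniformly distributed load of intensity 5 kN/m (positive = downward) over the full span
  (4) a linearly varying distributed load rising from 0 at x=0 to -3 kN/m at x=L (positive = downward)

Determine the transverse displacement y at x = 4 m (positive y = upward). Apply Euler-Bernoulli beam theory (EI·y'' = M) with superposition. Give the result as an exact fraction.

Load 1 — point force P=6 kN at a=15 m (b=L-a=5):
  y_1 = -Pb²x²(3aL-(3a+b)x)/(6L³EI)  [x≤a] = -6·5²·4²·(3·15·20-(3·15+5)·4)/(6·20³·200000) = -7/40000 m
Load 2 — applied couple M₀=10 kN·m at a=8 m (b=L-a=12):
  y_2 = (R_Ax³/6 - M_Ax²/2)/EI  [x≤a] with R_A=18/25, M_A=6/5 = ((18/25)·4³/6 - (6/5)·4²/2)/200000 = -3/312500 m
Load 3 — uniform load w=5 kN/m over full span:
  y_3 = -wx²(L-x)²/(24EI) = -5·4²·(20-4)²/(24·200000) = -8/1875 m
Load 4 — triangular load w₀=-3 kN/m (0→w₀ over full span):
  y_4 = -w₀x²(L-x)²(x+2L)/(120LEI) = -(-3)·4²·(20-4)²·(4+2·20)/(120·20·200000) = 88/78125 m
Superposition: y = Σ y_i = -49873/15000000 m ≈ -0.003325 m

y(4) = -49873/15000000 m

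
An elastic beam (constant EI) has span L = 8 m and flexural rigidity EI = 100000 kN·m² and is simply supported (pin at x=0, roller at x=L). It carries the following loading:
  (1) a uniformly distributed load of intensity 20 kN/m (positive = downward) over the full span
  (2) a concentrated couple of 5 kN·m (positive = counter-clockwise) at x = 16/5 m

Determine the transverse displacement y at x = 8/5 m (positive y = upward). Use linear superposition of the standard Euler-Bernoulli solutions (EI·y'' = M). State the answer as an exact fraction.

y(8/5) = -7409/1171875 m

Load 1 — uniform load w=20 kN/m over full span:
  y_1 = -wx(L³-2Lx²+x³)/(24EI) = -20·(8/5)·(8³-2·8·(8/5)²+(8/5)³)/(24·100000) = -7424/1171875 m
Load 2 — applied couple M₀=5 kN·m at a=16/5 m (b=L-a=24/5):
  y_2 = (M₀x³/(6L)+C₁x)/EI  [x≤a] with C₁=M₀(3b²-L²)/(6L)=8/15 = (5·(8/5)³/(6·8)+(8/15)·(8/5))/100000 = 1/78125 m
Superposition: y = Σ y_i = -7409/1171875 m ≈ -0.006322 m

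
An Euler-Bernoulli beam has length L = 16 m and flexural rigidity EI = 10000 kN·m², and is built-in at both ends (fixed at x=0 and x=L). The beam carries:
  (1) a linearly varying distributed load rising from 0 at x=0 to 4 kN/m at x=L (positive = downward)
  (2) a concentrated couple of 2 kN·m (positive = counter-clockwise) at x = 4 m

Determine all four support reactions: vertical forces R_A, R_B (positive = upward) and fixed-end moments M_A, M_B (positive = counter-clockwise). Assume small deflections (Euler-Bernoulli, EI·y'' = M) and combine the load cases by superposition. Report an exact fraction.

R_A = 3117/320 kN, M_A = 4051/120 kN·m, R_B = 7123/320 kN, M_B = -2023/40 kN·m

Load 1 — triangular load w₀=4 kN/m (0→w₀ over full span):
  R_A = 3w₀L/20 = 3·4·16/20 = 48/5 kN
  M_A = w₀L²/30 = 4·16²/30 = 512/15 kN·m
  R_B = 7w₀L/20 = 7·4·16/20 = 112/5 kN
  M_B = -w₀L²/20 = -4·16²/20 = -256/5 kN·m
Load 2 — applied couple M₀=2 kN·m at a=4 m (b=L-a=12):
  R_A = 6M₀ab/L³ = 6·2·4·12/16³ = 9/64 kN
  M_A = M₀b(2a-b)/L² = 2·12·(2·4-12)/16² = -3/8 kN·m
  R_B = -6M₀ab/L³ = -6·2·4·12/16³ = -9/64 kN
  M_B = M₀a(2b-a)/L² = 2·4·(2·12-4)/16² = 5/8 kN·m
Superposition: R_A = 3117/320 kN, M_A = 4051/120 kN·m, R_B = 7123/320 kN, M_B = -2023/40 kN·m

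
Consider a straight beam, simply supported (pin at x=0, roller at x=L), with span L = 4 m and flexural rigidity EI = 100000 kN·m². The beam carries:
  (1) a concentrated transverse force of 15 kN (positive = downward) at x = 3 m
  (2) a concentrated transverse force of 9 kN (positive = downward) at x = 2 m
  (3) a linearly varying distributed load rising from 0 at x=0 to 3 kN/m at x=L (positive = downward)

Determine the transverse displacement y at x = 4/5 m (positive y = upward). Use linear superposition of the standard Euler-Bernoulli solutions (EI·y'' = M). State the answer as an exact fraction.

Load 1 — point force P=15 kN at a=3 m (b=L-a=1):
  y_1 = -Pbx(L²-b²-x²)/(6LEI)  [x≤a] = -15·1·(4/5)·(4²-1²-(4/5)²)/(6·4·100000) = -359/5000000 m
Load 2 — point force P=9 kN at a=2 m (b=L-a=2):
  y_2 = -Pbx(L²-b²-x²)/(6LEI)  [x≤a] = -9·2·(4/5)·(4²-2²-(4/5)²)/(6·4·100000) = -213/3125000 m
Load 3 — triangular load w₀=3 kN/m (0→w₀ over full span):
  y_3 = -w₀x(7L⁴-10L²x²+3x⁴)/(360LEI) = -3·(4/5)·(7·4⁴-10·4²·(4/5)²+3·(4/5)⁴)/(360·4·100000) = -1376/48828125 m
Superposition: y = Σ y_i = -525439/3125000000 m ≈ -0.000168 m

y(4/5) = -525439/3125000000 m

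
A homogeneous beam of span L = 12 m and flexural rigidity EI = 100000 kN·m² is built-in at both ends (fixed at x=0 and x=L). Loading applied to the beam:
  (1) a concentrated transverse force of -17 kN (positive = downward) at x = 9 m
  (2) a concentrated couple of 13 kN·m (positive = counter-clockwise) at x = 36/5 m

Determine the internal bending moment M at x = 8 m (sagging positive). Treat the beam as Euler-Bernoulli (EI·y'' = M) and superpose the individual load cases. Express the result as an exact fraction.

Load 1 — point force P=-17 kN at a=9 m (b=L-a=3):
  M_1 = Pb²(3a+b)x/L³ - Pab²/L²  [x≤a] = (-17)·3²·(3·9+3)·8/12³ - (-17)·9·3²/12² = -187/16 kN·m
Load 2 — applied couple M₀=13 kN·m at a=36/5 m (b=L-a=24/5):
  M_2 = R_Ax - M_A - M₀  [x>a] with R_A=39/25, M_A=104/25 = (39/25)·8 - (104/25) - 13 = -117/25 kN·m
Superposition: M = Σ M_i = -6547/400 kN·m ≈ -16.367500 kN·m

M(8) = -6547/400 kN·m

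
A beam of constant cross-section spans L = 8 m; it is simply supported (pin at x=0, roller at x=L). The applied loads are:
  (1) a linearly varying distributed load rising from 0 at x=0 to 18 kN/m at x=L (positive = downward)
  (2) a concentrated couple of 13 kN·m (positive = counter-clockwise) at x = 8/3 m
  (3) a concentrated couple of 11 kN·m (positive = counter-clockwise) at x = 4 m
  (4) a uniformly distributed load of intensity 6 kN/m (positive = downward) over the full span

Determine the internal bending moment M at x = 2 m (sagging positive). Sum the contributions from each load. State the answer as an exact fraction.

M(2) = 87 kN·m

Load 1 — triangular load w₀=18 kN/m (0→w₀ over full span):
  M_1 = w₀Lx/6 - w₀x³/(6L) = 18·8·2/6 - 18·2³/(6·8) = 45 kN·m
Load 2 — applied couple M₀=13 kN·m at a=8/3 m (b=L-a=16/3):
  M_2 = M₀x/L  [x≤a] = 13·2/8 = 13/4 kN·m
Load 3 — applied couple M₀=11 kN·m at a=4 m (b=L-a=4):
  M_3 = M₀x/L  [x≤a] = 11·2/8 = 11/4 kN·m
Load 4 — uniform load w=6 kN/m over full span:
  M_4 = wx(L-x)/2 = 6·2·(8-2)/2 = 36 kN·m
Superposition: M = Σ M_i = 87 kN·m ≈ 87.000000 kN·m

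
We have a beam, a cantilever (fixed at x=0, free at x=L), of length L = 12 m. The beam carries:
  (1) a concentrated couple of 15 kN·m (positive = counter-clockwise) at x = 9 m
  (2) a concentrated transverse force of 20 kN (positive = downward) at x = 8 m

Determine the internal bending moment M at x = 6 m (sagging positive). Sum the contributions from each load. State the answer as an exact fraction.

Load 1 — applied couple M₀=15 kN·m at a=9 m (b=L-a=3):
  M_1 = M₀  [x≤a] = 15 = 15 kN·m
Load 2 — point force P=20 kN at a=8 m (b=L-a=4):
  M_2 = -P(a-x)  [x≤a] = -20·(8-6) = -40 kN·m
Superposition: M = Σ M_i = -25 kN·m ≈ -25.000000 kN·m

M(6) = -25 kN·m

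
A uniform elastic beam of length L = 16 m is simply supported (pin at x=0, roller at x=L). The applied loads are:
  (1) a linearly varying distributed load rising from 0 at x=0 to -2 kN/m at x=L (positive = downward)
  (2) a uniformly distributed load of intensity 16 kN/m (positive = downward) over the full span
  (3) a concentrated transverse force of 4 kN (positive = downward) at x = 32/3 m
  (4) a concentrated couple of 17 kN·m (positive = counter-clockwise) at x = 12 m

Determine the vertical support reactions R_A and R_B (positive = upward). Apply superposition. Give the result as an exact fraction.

Load 1 — triangular load w₀=-2 kN/m (0→w₀ over full span):
  R_A = w₀L/6 = (-2)·16/6 = -16/3 kN
  R_B = w₀L/3 = (-2)·16/3 = -32/3 kN
Load 2 — uniform load w=16 kN/m over full span:
  R_A = wL/2 = 16·16/2 = 128 kN
  R_B = wL/2 = 16·16/2 = 128 kN
Load 3 — point force P=4 kN at a=32/3 m (b=L-a=16/3):
  R_A = Pb/L = 4·(16/3)/16 = 4/3 kN
  R_B = Pa/L = 4·(32/3)/16 = 8/3 kN
Load 4 — applied couple M₀=17 kN·m at a=12 m (b=L-a=4):
  R_A = M₀/L = 17/16 kN
  R_B = -M₀/L = -17/16 kN
Superposition: R_A = 2001/16 kN, R_B = 1903/16 kN

R_A = 2001/16 kN, R_B = 1903/16 kN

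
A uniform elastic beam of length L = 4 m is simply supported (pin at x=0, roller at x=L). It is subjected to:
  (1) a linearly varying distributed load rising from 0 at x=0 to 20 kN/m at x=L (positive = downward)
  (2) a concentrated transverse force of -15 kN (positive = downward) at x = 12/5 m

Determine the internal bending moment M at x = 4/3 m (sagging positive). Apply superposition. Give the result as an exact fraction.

Load 1 — triangular load w₀=20 kN/m (0→w₀ over full span):
  M_1 = w₀Lx/6 - w₀x³/(6L) = 20·4·(4/3)/6 - 20·(4/3)³/(6·4) = 1280/81 kN·m
Load 2 — point force P=-15 kN at a=12/5 m (b=L-a=8/5):
  M_2 = Pbx/L  [x≤a] = (-15)·(8/5)·(4/3)/4 = -8 kN·m
Superposition: M = Σ M_i = 632/81 kN·m ≈ 7.802469 kN·m

M(4/3) = 632/81 kN·m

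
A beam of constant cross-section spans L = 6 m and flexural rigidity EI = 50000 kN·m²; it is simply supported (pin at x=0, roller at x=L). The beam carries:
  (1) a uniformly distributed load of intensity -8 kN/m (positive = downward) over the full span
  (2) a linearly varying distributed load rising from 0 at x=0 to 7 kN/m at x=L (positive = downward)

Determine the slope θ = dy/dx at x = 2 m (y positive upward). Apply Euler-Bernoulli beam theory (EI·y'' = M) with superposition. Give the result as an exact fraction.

Load 1 — uniform load w=-8 kN/m over full span:
  θ_1 = -w(L³-6Lx²+4x³)/(24EI) = -(-8)·(6³-6·6·2²+4·2³)/(24·50000) = 13/18750 rad
Load 2 — triangular load w₀=7 kN/m (0→w₀ over full span):
  θ_2 = -w₀(7L⁴-30L²x²+15x⁴)/(360LEI) = -7·(7·6⁴-30·6²·2²+15·2⁴)/(360·6·50000) = -91/281250 rad
Superposition: θ = Σ θ_i = 52/140625 rad ≈ 0.000370 rad

θ(2) = 52/140625 rad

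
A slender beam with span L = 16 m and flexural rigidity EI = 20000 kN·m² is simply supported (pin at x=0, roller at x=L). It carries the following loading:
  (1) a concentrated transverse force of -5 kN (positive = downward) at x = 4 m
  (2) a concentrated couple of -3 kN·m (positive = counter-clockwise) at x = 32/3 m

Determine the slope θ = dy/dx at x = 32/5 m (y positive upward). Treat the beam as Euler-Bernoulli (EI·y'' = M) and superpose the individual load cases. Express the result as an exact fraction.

Load 1 — point force P=-5 kN at a=4 m (b=L-a=12):
  θ_1 = -Pa(2L²-6Lx+3x²+a²)/(6LEI)  [x>a] = -(-5)·4·(2·16²-6·16·(32/5)+3·(32/5)²+4²)/(6·16·20000) = 19/50000 rad
Load 2 — applied couple M₀=-3 kN·m at a=32/3 m (b=L-a=16/3):
  θ_2 = (M₀x²/(2L)+C₁)/EI  [x≤a] with C₁=M₀(3b²-L²)/(6L)=16/3 = ((-3)·(32/5)²/(2·16)+(16/3))/20000 = 7/93750 rad
Superposition: θ = Σ θ_i = 341/750000 rad ≈ 0.000455 rad

θ(32/5) = 341/750000 rad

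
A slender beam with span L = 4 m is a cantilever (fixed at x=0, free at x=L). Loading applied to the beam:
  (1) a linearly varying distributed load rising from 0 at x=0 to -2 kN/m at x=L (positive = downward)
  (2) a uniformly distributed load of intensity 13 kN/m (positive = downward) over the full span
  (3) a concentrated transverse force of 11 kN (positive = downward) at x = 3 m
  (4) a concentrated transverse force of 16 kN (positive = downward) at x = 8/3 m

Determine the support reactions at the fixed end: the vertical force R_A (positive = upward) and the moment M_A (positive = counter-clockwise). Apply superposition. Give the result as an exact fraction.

R_A = 75 kN, M_A = 169 kN·m

Load 1 — triangular load w₀=-2 kN/m (0→w₀ over full span):
  R_A = w₀L/2 = (-2)·4/2 = -4 kN
  M_A = w₀L²/3 = (-2)·4²/3 = -32/3 kN·m
Load 2 — uniform load w=13 kN/m over full span:
  R_A = wL = 13·4 = 52 kN
  M_A = wL²/2 = 13·4²/2 = 104 kN·m
Load 3 — point force P=11 kN at a=3 m (b=L-a=1):
  R_A = P = 11 kN
  M_A = Pa = 11·3 = 33 kN·m
Load 4 — point force P=16 kN at a=8/3 m (b=L-a=4/3):
  R_A = P = 16 kN
  M_A = Pa = 16·(8/3) = 128/3 kN·m
Superposition: R_A = 75 kN, M_A = 169 kN·m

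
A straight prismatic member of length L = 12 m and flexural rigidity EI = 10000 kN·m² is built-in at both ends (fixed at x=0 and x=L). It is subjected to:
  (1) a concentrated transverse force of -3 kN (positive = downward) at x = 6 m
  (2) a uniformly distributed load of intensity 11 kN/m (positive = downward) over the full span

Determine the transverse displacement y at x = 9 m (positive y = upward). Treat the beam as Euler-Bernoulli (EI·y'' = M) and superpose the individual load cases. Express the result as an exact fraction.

Load 1 — point force P=-3 kN at a=6 m (b=L-a=6):
  y_1 = -Pa²(L-x)²(3bL-(3b+a)(L-x))/(6L³EI)  [x>a] = -(-3)·6²·(12-9)²·(3·6·12-(3·6+6)·(12-9))/(6·12³·10000) = 27/20000 m
Load 2 — uniform load w=11 kN/m over full span:
  y_2 = -wx²(L-x)²/(24EI) = -11·9²·(12-9)²/(24·10000) = -2673/80000 m
Superposition: y = Σ y_i = -513/16000 m ≈ -0.032063 m

y(9) = -513/16000 m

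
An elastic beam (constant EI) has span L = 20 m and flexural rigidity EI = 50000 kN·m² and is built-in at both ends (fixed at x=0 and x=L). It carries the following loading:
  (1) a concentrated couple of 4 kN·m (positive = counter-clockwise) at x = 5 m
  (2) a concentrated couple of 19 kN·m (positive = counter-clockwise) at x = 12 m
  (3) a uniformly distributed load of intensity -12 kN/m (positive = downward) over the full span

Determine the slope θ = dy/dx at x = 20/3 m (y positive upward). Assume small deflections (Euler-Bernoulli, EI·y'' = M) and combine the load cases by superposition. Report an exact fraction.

θ(20/3) = 39541/3375000 rad

Load 1 — applied couple M₀=4 kN·m at a=5 m (b=L-a=15):
  θ_1 = (R_Ax²/2 - M_Ax - M₀(x-a))/EI  [x>a] with R_A=9/40, M_A=-3/4 = ((9/40)·(20/3)²/2 - (-3/4)·(20/3) - 4·((20/3)-5))/50000 = 1/15000 rad
Load 2 — applied couple M₀=19 kN·m at a=12 m (b=L-a=8):
  θ_2 = (R_Ax²/2 - M_Ax)/EI  [x≤a] with R_A=171/125, M_A=152/25 = ((171/125)·(20/3)²/2 - (152/25)·(20/3))/50000 = -19/93750 rad
Load 3 — uniform load w=-12 kN/m over full span:
  θ_3 = -wx(L-x)(L-2x)/(12EI) = -(-12)·(20/3)·(20-(20/3))·(20-2·(20/3))/(12·50000) = 8/675 rad
Superposition: θ = Σ θ_i = 39541/3375000 rad ≈ 0.011716 rad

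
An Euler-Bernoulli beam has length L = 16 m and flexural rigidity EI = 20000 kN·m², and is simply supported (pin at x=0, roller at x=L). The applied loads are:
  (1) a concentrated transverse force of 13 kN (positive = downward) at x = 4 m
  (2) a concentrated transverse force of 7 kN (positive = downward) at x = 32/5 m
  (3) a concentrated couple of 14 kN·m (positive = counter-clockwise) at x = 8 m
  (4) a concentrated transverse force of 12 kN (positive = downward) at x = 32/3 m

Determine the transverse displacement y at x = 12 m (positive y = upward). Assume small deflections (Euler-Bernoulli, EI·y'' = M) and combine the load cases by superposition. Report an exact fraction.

y(12) = -1267363/16875000 m

Load 1 — point force P=13 kN at a=4 m (b=L-a=12):
  y_1 = -Pa(L-x)(2Lx-a²-x²)/(6LEI)  [x>a] = -13·4·(16-12)·(2·16·12-4²-12²)/(6·16·20000) = -91/3750 m
Load 2 — point force P=7 kN at a=32/5 m (b=L-a=48/5):
  y_2 = -Pa(L-x)(2Lx-a²-x²)/(6LEI)  [x>a] = -7·(32/5)·(16-12)·(2·16·12-(32/5)²-12²)/(6·16·20000) = -4354/234375 m
Load 3 — applied couple M₀=14 kN·m at a=8 m (b=L-a=8):
  y_3 = (M₀x³/(6L)-M₀(x-a)²/2+C₁x)/EI  [x>a] with C₁=M₀(3b²-L²)/(6L)=-28/3 = (14·12³/(6·16)-14·(12-8)²/2+(-28/3)·12)/20000 = 7/5000 m
Load 4 — point force P=12 kN at a=32/3 m (b=L-a=16/3):
  y_4 = -Pa(L-x)(2Lx-a²-x²)/(6LEI)  [x>a] = -12·(32/3)·(16-12)·(2·16·12-(32/3)²-12²)/(6·16·20000) = -568/16875 m
Superposition: y = Σ y_i = -1267363/16875000 m ≈ -0.075103 m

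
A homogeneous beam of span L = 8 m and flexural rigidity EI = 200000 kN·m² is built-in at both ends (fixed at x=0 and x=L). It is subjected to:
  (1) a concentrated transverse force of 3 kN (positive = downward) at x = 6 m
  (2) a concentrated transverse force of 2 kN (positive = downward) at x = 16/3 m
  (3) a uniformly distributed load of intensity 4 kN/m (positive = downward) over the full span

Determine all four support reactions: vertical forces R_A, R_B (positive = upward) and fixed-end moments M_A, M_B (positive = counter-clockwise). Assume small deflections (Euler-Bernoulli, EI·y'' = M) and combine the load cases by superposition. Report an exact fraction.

Load 1 — point force P=3 kN at a=6 m (b=L-a=2):
  R_A = Pb²(3a+b)/L³ = 3·2²·(3·6+2)/8³ = 15/32 kN
  M_A = Pab²/L² = 3·6·2²/8² = 9/8 kN·m
  R_B = Pa²(a+3b)/L³ = 3·6²·(6+3·2)/8³ = 81/32 kN
  M_B = -Pa²b/L² = -3·6²·2/8² = -27/8 kN·m
Load 2 — point force P=2 kN at a=16/3 m (b=L-a=8/3):
  R_A = Pb²(3a+b)/L³ = 2·(8/3)²·(3·(16/3)+(8/3))/8³ = 14/27 kN
  M_A = Pab²/L² = 2·(16/3)·(8/3)²/8² = 32/27 kN·m
  R_B = Pa²(a+3b)/L³ = 2·(16/3)²·((16/3)+3·(8/3))/8³ = 40/27 kN
  M_B = -Pa²b/L² = -2·(16/3)²·(8/3)/8² = -64/27 kN·m
Load 3 — uniform load w=4 kN/m over full span:
  R_A = wL/2 = 4·8/2 = 16 kN
  M_A = wL²/12 = 4·8²/12 = 64/3 kN·m
  R_B = wL/2 = 4·8/2 = 16 kN
  M_B = -wL²/12 = -4·8²/12 = -64/3 kN·m
Superposition: R_A = 14677/864 kN, M_A = 5107/216 kN·m, R_B = 17291/864 kN, M_B = -5849/216 kN·m

R_A = 14677/864 kN, M_A = 5107/216 kN·m, R_B = 17291/864 kN, M_B = -5849/216 kN·m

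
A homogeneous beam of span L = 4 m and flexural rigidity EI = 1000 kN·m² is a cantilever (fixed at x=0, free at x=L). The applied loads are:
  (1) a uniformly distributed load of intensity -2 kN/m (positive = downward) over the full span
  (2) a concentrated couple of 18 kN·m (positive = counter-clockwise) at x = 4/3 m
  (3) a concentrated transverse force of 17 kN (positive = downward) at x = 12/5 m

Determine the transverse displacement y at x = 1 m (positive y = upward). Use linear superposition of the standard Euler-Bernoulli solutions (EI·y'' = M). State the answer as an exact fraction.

y(1) = -109/60000 m

Load 1 — uniform load w=-2 kN/m over full span:
  y_1 = -wx²(x²-4Lx+6L²)/(24EI) = -(-2)·1²·(1²-4·4·1+6·4²)/(24·1000) = 27/4000 m
Load 2 — applied couple M₀=18 kN·m at a=4/3 m (b=L-a=8/3):
  y_2 = M₀x²/(2EI)  [x≤a] = 18·1²/(2·1000) = 9/1000 m
Load 3 — point force P=17 kN at a=12/5 m (b=L-a=8/5):
  y_3 = -Px²(3a-x)/(6EI)  [x≤a] = -17·1²·(3·(12/5)-1)/(6·1000) = -527/30000 m
Superposition: y = Σ y_i = -109/60000 m ≈ -0.001817 m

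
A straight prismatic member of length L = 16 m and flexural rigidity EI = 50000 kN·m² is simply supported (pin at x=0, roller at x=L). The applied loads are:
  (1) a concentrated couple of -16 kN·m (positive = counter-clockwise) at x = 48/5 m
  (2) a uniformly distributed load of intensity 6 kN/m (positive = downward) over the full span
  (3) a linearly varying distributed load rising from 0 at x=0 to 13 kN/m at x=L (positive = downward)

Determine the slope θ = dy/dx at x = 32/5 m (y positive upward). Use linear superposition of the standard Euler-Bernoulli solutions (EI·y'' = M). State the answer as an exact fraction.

Load 1 — applied couple M₀=-16 kN·m at a=48/5 m (b=L-a=32/5):
  θ_1 = (M₀x²/(2L)+C₁)/EI  [x≤a] with C₁=M₀(3b²-L²)/(6L)=1664/75 = ((-16)·(32/5)²/(2·16)+(1664/75))/50000 = 8/234375 rad
Load 2 — uniform load w=6 kN/m over full span:
  θ_2 = -w(L³-6Lx²+4x³)/(24EI) = -6·(16³-6·16·(32/5)²+4·(32/5)³)/(24·50000) = -2368/390625 rad
Load 3 — triangular load w₀=13 kN/m (0→w₀ over full span):
  θ_3 = -w₀(7L⁴-30L²x²+15x⁴)/(360LEI) = -13·(7·16⁴-30·16²·(32/5)²+15·(32/5)⁴)/(360·16·50000) = -134368/17578125 rad
Superposition: θ = Σ θ_i = -240328/17578125 rad ≈ -0.013672 rad

θ(32/5) = -240328/17578125 rad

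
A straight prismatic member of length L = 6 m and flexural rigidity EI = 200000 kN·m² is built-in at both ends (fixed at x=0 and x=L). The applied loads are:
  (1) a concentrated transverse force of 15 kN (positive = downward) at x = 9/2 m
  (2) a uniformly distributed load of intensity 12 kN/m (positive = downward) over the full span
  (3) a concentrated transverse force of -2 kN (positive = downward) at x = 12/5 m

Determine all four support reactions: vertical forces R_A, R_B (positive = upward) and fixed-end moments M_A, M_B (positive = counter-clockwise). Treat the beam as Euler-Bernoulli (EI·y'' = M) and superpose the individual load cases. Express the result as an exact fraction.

Load 1 — point force P=15 kN at a=9/2 m (b=L-a=3/2):
  R_A = Pb²(3a+b)/L³ = 15·(3/2)²·(3·(9/2)+(3/2))/6³ = 75/32 kN
  M_A = Pab²/L² = 15·(9/2)·(3/2)²/6² = 135/32 kN·m
  R_B = Pa²(a+3b)/L³ = 15·(9/2)²·((9/2)+3·(3/2))/6³ = 405/32 kN
  M_B = -Pa²b/L² = -15·(9/2)²·(3/2)/6² = -405/32 kN·m
Load 2 — uniform load w=12 kN/m over full span:
  R_A = wL/2 = 12·6/2 = 36 kN
  M_A = wL²/12 = 12·6²/12 = 36 kN·m
  R_B = wL/2 = 12·6/2 = 36 kN
  M_B = -wL²/12 = -12·6²/12 = -36 kN·m
Load 3 — point force P=-2 kN at a=12/5 m (b=L-a=18/5):
  R_A = Pb²(3a+b)/L³ = (-2)·(18/5)²·(3·(12/5)+(18/5))/6³ = -162/125 kN
  M_A = Pab²/L² = (-2)·(12/5)·(18/5)²/6² = -216/125 kN·m
  R_B = Pa²(a+3b)/L³ = (-2)·(12/5)²·((12/5)+3·(18/5))/6³ = -88/125 kN
  M_B = -Pa²b/L² = -(-2)·(12/5)²·(18/5)/6² = 144/125 kN·m
Superposition: R_A = 148191/4000 kN, M_A = 153963/4000 kN·m, R_B = 191809/4000 kN, M_B = -190017/4000 kN·m

R_A = 148191/4000 kN, M_A = 153963/4000 kN·m, R_B = 191809/4000 kN, M_B = -190017/4000 kN·m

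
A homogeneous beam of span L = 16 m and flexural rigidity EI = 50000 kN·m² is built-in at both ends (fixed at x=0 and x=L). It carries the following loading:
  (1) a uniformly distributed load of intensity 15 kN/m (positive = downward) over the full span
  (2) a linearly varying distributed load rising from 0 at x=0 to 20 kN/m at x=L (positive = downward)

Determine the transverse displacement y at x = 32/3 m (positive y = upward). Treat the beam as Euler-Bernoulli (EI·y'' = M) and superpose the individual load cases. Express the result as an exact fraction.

Load 1 — uniform load w=15 kN/m over full span:
  y_1 = -wx²(L-x)²/(24EI) = -15·(32/3)²·(16-(32/3))²/(24·50000) = -2048/50625 m
Load 2 — triangular load w₀=20 kN/m (0→w₀ over full span):
  y_2 = -w₀x²(L-x)²(x+2L)/(120LEI) = -20·(32/3)²·(16-(32/3))²·((32/3)+2·16)/(120·16·50000) = -65536/2278125 m
Superposition: y = Σ y_i = -157696/2278125 m ≈ -0.069222 m

y(32/3) = -157696/2278125 m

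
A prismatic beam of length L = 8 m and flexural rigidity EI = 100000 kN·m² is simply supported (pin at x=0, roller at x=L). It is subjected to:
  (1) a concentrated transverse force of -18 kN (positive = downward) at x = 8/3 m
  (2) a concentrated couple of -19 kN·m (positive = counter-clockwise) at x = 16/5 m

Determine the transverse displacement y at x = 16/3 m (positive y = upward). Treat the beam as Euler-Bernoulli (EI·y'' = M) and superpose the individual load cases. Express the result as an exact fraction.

y(16/3) = 6652/6328125 m

Load 1 — point force P=-18 kN at a=8/3 m (b=L-a=16/3):
  y_1 = -Pa(L-x)(2Lx-a²-x²)/(6LEI)  [x>a] = -(-18)·(8/3)·(8-(16/3))·(2·8·(16/3)-(8/3)²-(16/3)²)/(6·8·100000) = 112/84375 m
Load 2 — applied couple M₀=-19 kN·m at a=16/5 m (b=L-a=24/5):
  y_2 = (M₀x³/(6L)-M₀(x-a)²/2+C₁x)/EI  [x>a] with C₁=M₀(3b²-L²)/(6L)=-152/75 = ((-19)·(16/3)³/(6·8)-(-19)·((16/3)-(16/5))²/2+(-152/75)·(16/3))/100000 = -1748/6328125 m
Superposition: y = Σ y_i = 6652/6328125 m ≈ 0.001051 m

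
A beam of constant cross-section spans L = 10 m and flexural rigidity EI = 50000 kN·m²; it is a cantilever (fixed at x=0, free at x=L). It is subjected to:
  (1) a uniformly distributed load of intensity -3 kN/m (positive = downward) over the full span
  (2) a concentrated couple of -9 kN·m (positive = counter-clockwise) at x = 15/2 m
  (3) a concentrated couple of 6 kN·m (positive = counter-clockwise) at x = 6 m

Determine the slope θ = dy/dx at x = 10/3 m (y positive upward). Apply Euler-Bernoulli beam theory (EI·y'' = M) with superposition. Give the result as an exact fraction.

θ(10/3) = 923/135000 rad

Load 1 — uniform load w=-3 kN/m over full span:
  θ_1 = -wx(x²-3Lx+3L²)/(6EI) = -(-3)·(10/3)·((10/3)²-3·10·(10/3)+3·10²)/(6·50000) = 19/2700 rad
Load 2 — applied couple M₀=-9 kN·m at a=15/2 m (b=L-a=5/2):
  θ_2 = M₀x/EI  [x≤a] = (-9)·(10/3)/50000 = -3/5000 rad
Load 3 — applied couple M₀=6 kN·m at a=6 m (b=L-a=4):
  θ_3 = M₀x/EI  [x≤a] = 6·(10/3)/50000 = 1/2500 rad
Superposition: θ = Σ θ_i = 923/135000 rad ≈ 0.006837 rad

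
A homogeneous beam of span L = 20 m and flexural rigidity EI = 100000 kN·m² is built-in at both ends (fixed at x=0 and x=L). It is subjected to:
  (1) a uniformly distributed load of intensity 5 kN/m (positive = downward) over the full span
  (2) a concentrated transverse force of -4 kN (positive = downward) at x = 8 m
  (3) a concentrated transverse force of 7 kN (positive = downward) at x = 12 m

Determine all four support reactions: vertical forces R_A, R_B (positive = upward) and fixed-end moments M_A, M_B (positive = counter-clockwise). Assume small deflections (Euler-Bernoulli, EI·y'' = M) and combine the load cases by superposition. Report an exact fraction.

R_A = 6234/125 kN, M_A = 12644/75 kN·m, R_B = 6641/125 kN, M_B = -13436/75 kN·m

Load 1 — uniform load w=5 kN/m over full span:
  R_A = wL/2 = 5·20/2 = 50 kN
  M_A = wL²/12 = 5·20²/12 = 500/3 kN·m
  R_B = wL/2 = 5·20/2 = 50 kN
  M_B = -wL²/12 = -5·20²/12 = -500/3 kN·m
Load 2 — point force P=-4 kN at a=8 m (b=L-a=12):
  R_A = Pb²(3a+b)/L³ = (-4)·12²·(3·8+12)/20³ = -324/125 kN
  M_A = Pab²/L² = (-4)·8·12²/20² = -288/25 kN·m
  R_B = Pa²(a+3b)/L³ = (-4)·8²·(8+3·12)/20³ = -176/125 kN
  M_B = -Pa²b/L² = -(-4)·8²·12/20² = 192/25 kN·m
Load 3 — point force P=7 kN at a=12 m (b=L-a=8):
  R_A = Pb²(3a+b)/L³ = 7·8²·(3·12+8)/20³ = 308/125 kN
  M_A = Pab²/L² = 7·12·8²/20² = 336/25 kN·m
  R_B = Pa²(a+3b)/L³ = 7·12²·(12+3·8)/20³ = 567/125 kN
  M_B = -Pa²b/L² = -7·12²·8/20² = -504/25 kN·m
Superposition: R_A = 6234/125 kN, M_A = 12644/75 kN·m, R_B = 6641/125 kN, M_B = -13436/75 kN·m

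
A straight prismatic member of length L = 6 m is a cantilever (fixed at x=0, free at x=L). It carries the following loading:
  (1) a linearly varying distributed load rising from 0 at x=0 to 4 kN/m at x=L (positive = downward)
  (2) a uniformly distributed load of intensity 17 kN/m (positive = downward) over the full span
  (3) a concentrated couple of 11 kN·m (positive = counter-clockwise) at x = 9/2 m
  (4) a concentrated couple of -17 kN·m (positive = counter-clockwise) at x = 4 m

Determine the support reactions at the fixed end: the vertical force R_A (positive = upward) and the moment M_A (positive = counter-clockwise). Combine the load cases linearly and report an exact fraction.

R_A = 114 kN, M_A = 360 kN·m

Load 1 — triangular load w₀=4 kN/m (0→w₀ over full span):
  R_A = w₀L/2 = 4·6/2 = 12 kN
  M_A = w₀L²/3 = 4·6²/3 = 48 kN·m
Load 2 — uniform load w=17 kN/m over full span:
  R_A = wL = 17·6 = 102 kN
  M_A = wL²/2 = 17·6²/2 = 306 kN·m
Load 3 — applied couple M₀=11 kN·m at a=9/2 m (b=L-a=3/2):
  R_A = 0 kN
  M_A = -M₀ = -11 kN·m
Load 4 — applied couple M₀=-17 kN·m at a=4 m (b=L-a=2):
  R_A = 0 kN
  M_A = -M₀ = -(-17) = 17 kN·m
Superposition: R_A = 114 kN, M_A = 360 kN·m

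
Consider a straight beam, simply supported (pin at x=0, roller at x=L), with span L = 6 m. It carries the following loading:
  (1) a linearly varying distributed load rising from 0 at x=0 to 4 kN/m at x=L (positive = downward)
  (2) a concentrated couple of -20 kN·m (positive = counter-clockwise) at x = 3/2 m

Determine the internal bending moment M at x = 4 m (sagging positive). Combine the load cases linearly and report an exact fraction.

Load 1 — triangular load w₀=4 kN/m (0→w₀ over full span):
  M_1 = w₀Lx/6 - w₀x³/(6L) = 4·6·4/6 - 4·4³/(6·6) = 80/9 kN·m
Load 2 — applied couple M₀=-20 kN·m at a=3/2 m (b=L-a=9/2):
  M_2 = M₀x/L - M₀  [x>a] = (-20)·4/6 - (-20) = 20/3 kN·m
Superposition: M = Σ M_i = 140/9 kN·m ≈ 15.555556 kN·m

M(4) = 140/9 kN·m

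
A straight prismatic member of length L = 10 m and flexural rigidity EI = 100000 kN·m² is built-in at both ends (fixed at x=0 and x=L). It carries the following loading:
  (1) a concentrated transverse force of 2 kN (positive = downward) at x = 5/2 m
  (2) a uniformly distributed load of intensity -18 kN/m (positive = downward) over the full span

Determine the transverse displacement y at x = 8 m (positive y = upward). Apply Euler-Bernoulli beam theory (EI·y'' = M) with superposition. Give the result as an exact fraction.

Load 1 — point force P=2 kN at a=5/2 m (b=L-a=15/2):
  y_1 = -Pa²(L-x)²(3bL-(3b+a)(L-x))/(6L³EI)  [x>a] = -2·(5/2)²·(10-8)²·(3·(15/2)·10-(3·(15/2)+(5/2))·(10-8))/(6·10³·100000) = -7/480000 m
Load 2 — uniform load w=-18 kN/m over full span:
  y_2 = -wx²(L-x)²/(24EI) = -(-18)·8²·(10-8)²/(24·100000) = 6/3125 m
Superposition: y = Σ y_i = 4573/2400000 m ≈ 0.001905 m

y(8) = 4573/2400000 m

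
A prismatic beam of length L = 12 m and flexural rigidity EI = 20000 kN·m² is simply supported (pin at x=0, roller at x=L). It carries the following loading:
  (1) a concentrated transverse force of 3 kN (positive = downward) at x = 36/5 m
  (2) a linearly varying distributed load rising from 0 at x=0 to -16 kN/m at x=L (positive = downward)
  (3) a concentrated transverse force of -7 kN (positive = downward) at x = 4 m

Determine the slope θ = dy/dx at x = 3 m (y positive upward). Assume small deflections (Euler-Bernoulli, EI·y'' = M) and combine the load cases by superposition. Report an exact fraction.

θ(3) = 946193/45000000 rad

Load 1 — point force P=3 kN at a=36/5 m (b=L-a=24/5):
  θ_1 = -Pb(L²-b²-3x²)/(6LEI)  [x≤a] = -3·(24/5)·(12²-(24/5)²-3·3²)/(6·12·20000) = -2349/2500000 rad
Load 2 — triangular load w₀=-16 kN/m (0→w₀ over full span):
  θ_2 = -w₀(7L⁴-30L²x²+15x⁴)/(360LEI) = -(-16)·(7·12⁴-30·12²·3²+15·3⁴)/(360·12·20000) = 3981/200000 rad
Load 3 — point force P=-7 kN at a=4 m (b=L-a=8):
  θ_3 = -Pb(L²-b²-3x²)/(6LEI)  [x≤a] = -(-7)·8·(12²-8²-3·3²)/(6·12·20000) = 371/180000 rad
Superposition: θ = Σ θ_i = 946193/45000000 rad ≈ 0.021027 rad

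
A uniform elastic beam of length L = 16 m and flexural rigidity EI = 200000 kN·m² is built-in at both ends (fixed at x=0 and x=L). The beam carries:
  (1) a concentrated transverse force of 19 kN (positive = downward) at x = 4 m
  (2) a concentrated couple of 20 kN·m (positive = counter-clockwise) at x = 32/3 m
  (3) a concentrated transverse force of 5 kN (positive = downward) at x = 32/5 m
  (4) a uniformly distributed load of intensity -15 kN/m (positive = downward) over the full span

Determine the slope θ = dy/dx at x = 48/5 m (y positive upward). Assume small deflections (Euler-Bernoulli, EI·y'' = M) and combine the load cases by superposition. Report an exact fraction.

θ(48/5) = -14801/15625000 rad

Load 1 — point force P=19 kN at a=4 m (b=L-a=12):
  θ_1 = Pa²(L-x)(2bL-(3b+a)(L-x))/(2L³EI)  [x>a] = 19·4²·(16-(48/5))·(2·12·16-(3·12+4)·(16-(48/5)))/(2·16³·200000) = 19/125000 rad
Load 2 — applied couple M₀=20 kN·m at a=32/3 m (b=L-a=16/3):
  θ_2 = (R_Ax²/2 - M_Ax)/EI  [x≤a] with R_A=5/3, M_A=20/3 = ((5/3)·(48/5)²/2 - (20/3)·(48/5))/200000 = 1/15625 rad
Load 3 — point force P=5 kN at a=32/5 m (b=L-a=48/5):
  θ_3 = Pa²(L-x)(2bL-(3b+a)(L-x))/(2L³EI)  [x>a] = 5·(32/5)²·(16-(48/5))·(2·(48/5)·16-(3·(48/5)+(32/5))·(16-(48/5)))/(2·16³·200000) = 128/1953125 rad
Load 4 — uniform load w=-15 kN/m over full span:
  θ_4 = -wx(L-x)(L-2x)/(12EI) = -(-15)·(48/5)·(16-(48/5))·(16-2·(48/5))/(12·200000) = -96/78125 rad
Superposition: θ = Σ θ_i = -14801/15625000 rad ≈ -0.000947 rad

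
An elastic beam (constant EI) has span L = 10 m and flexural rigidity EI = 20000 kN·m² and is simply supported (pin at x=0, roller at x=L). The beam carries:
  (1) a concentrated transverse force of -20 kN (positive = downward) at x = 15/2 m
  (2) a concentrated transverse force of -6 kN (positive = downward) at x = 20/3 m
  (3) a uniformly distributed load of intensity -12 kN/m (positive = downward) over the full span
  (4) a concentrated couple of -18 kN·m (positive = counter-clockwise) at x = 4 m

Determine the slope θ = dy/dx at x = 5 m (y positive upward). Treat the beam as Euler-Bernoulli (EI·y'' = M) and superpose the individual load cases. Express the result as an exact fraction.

Load 1 — point force P=-20 kN at a=15/2 m (b=L-a=5/2):
  θ_1 = -Pb(L²-b²-3x²)/(6LEI)  [x≤a] = -(-20)·(5/2)·(10²-(5/2)²-3·5²)/(6·10·20000) = 1/1280 rad
Load 2 — point force P=-6 kN at a=20/3 m (b=L-a=10/3):
  θ_2 = -Pb(L²-b²-3x²)/(6LEI)  [x≤a] = -(-6)·(10/3)·(10²-(10/3)²-3·5²)/(6·10·20000) = 1/4320 rad
Load 3 — uniform load w=-12 kN/m over full span:
  θ_3 = -w(L³-6Lx²+4x³)/(24EI) = -(-12)·(10³-6·10·5²+4·5³)/(24·20000) = 0 rad
Load 4 — applied couple M₀=-18 kN·m at a=4 m (b=L-a=6):
  θ_4 = (M₀x²/(2L)-M₀(x-a)+C₁)/EI  [x>a] with C₁=M₀(3b²-L²)/(6L)=-12/5 = ((-18)·5²/(2·10)-(-18)·(5-4)+(-12/5))/20000 = -69/200000 rad
Superposition: θ = Σ θ_i = 14423/21600000 rad ≈ 0.000668 rad

θ(5) = 14423/21600000 rad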